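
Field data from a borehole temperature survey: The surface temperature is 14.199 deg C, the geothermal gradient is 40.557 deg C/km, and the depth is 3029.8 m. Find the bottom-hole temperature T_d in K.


T_d = T_surf + grad * d / 1000
T_d = 14.199 + 40.557 * 3029.8 / 1000
T_d = 137.0786 deg C
Convert to K: 137.0786 + 273.15 = 410.23 K
T_d = 410.23 K


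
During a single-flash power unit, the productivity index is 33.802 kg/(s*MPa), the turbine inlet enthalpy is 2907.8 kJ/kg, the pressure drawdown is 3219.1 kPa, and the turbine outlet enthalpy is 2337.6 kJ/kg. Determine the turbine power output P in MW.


Step 1: mdot = PI * dP / 1000 = 33.802 * 3219.1 / 1000 = 108.8120 kg/s
Step 2: P = mdot*(h_in - h_out)/1000 = 108.8120*(2907.8 - 2337.6)/1000 = 62.045 MW
P = 62.045 MW


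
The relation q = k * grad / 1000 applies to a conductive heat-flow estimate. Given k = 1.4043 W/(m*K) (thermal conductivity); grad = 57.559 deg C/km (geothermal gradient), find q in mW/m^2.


q = k * grad / 1000
q = 1.4043 * 57.559 / 1000
q = 0.08083010 W/m^2
Convert: 0.08083010 W/m^2 * 1000.0 = 80.830 mW/m^2
q = 80.830 mW/m^2


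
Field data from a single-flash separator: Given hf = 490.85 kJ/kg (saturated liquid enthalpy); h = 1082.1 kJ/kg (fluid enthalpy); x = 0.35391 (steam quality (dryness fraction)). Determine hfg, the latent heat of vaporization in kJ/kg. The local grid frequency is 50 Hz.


hfg = (h - hf) / x
hfg = (1082.1 - 490.85) / 0.35391
hfg = 1670.6 kJ/kg


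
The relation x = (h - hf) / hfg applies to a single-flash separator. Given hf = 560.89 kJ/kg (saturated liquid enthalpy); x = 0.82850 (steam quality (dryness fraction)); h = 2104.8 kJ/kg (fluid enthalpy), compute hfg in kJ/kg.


hfg = (h - hf) / x
hfg = (2104.8 - 560.89) / 0.82850
hfg = 1863.5 kJ/kg


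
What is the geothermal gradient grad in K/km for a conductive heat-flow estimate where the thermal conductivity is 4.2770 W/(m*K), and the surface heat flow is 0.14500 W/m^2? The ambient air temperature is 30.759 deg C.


grad = q * 1000 / k
grad = 0.14500 * 1000 / 4.2770
grad = 33.90227 deg C/km
Convert: 33.90227 deg C/km * 1.0 = 33.902 K/km
grad = 33.902 K/km


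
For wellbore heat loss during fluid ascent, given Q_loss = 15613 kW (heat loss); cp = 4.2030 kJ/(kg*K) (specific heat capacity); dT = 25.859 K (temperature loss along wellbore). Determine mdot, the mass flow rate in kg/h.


mdot = Q_loss / (cp * dT)
mdot = 15613 / (4.2030 * 25.859)
mdot = 143.6532 kg/s
Convert: 143.6532 kg/s * 3600.0 = 5.1715e+05 kg/h
mdot = 5.1715e+05 kg/h


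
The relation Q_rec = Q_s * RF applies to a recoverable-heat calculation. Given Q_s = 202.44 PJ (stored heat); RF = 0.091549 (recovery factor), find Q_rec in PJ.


Q_rec = Q_s * RF
Q_rec = 202.44 * 0.091549
Q_rec = 18.533 PJ


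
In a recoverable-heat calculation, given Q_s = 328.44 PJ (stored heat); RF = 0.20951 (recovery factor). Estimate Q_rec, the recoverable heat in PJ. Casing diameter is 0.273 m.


Q_rec = Q_s * RF
Q_rec = 328.44 * 0.20951
Q_rec = 68.811 PJ


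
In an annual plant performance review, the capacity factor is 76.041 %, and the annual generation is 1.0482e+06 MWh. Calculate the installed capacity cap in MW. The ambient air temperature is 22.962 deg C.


cap = E_a / (CF/100 * 8760)
cap = 1.0482e+06 / (76.041/100 * 8760)
cap = 157.36 MW


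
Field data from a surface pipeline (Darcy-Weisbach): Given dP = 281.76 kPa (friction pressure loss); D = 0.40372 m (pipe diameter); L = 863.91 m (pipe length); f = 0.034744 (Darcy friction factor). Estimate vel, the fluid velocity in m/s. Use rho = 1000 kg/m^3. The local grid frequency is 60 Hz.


vel = sqrt(dP*1000*2*D / (f*L*rho))
vel = sqrt(281.76*1000*2*0.40372 / (0.034744*863.91*1000))
vel = 2.7531 m/s


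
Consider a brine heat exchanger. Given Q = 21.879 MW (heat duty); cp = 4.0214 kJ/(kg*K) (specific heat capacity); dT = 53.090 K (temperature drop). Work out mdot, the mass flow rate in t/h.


mdot = Q * 1000 / (cp * dT)
mdot = 21.879 * 1000 / (4.0214 * 53.090)
mdot = 102.4796 kg/s
Convert: 102.4796 kg/s * 3.6 = 368.93 t/h
mdot = 368.93 t/h


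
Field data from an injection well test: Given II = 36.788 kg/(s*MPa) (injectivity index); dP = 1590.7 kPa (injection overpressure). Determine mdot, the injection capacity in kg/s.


mdot = II * dP / 1000
mdot = 36.788 * 1590.7 / 1000
mdot = 58.519 kg/s


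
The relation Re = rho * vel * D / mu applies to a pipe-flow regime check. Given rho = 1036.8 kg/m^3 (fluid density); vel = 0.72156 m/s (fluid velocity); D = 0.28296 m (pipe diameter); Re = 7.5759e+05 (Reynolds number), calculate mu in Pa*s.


mu = rho * vel * D / Re
mu = 1036.8 * 0.72156 * 0.28296 / 7.5759e+05
mu = 0.00027942 Pa*s


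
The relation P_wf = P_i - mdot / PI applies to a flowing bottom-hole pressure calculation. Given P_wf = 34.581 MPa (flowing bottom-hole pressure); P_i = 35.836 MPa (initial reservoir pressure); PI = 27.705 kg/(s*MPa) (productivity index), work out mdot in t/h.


mdot = (P_i - P_wf) * PI
mdot = (35.836 - 34.581) * 27.705
mdot = 34.76977 kg/s
Convert: 34.76977 kg/s * 3.6 = 125.17 t/h
mdot = 125.17 t/h


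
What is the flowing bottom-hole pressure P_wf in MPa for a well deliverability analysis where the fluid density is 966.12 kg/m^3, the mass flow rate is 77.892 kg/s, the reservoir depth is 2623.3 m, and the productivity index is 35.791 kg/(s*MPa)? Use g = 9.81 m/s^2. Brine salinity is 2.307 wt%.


Step 1: P_i = rho*g*h/1e6 = 966.12*9.81*2623.3/1e6 = 24.86269 MPa
Step 2: P_wf = P_i - mdot/PI = 24.86269 - 77.892/35.791 = 22.686 MPa
P_wf = 22.686 MPa


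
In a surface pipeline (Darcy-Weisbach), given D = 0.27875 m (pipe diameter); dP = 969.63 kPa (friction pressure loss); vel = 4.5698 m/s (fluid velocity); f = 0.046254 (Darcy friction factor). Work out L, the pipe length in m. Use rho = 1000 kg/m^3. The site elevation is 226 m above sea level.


L = dP*1000*D / (f*rho*vel^2/2)
L = 969.63*1000*0.27875 / (0.046254*1000*4.5698^2/2)
L = 559.64 m


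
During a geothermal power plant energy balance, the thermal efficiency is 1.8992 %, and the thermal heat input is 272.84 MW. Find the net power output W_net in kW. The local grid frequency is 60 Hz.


W_net = eta / 100 * Q_in
W_net = 1.8992 / 100 * 272.84
W_net = 5.181777 MW
Convert: 5.181777 MW * 1000.0 = 5181.8 kW
W_net = 5181.8 kW


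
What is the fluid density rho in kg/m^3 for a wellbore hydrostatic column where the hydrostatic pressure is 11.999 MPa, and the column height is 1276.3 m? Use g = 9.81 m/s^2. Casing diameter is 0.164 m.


rho = P * 1e6 / (g * h)
rho = 11.999 * 1e6 / (9.81 * 1276.3)
rho = 958.35 kg/m^3


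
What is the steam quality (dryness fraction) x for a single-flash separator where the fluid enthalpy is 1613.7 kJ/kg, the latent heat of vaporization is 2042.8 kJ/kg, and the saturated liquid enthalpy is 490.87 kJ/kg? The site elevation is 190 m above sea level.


x = (h - hf) / hfg
x = (1613.7 - 490.87) / 2042.8
x = 0.54965


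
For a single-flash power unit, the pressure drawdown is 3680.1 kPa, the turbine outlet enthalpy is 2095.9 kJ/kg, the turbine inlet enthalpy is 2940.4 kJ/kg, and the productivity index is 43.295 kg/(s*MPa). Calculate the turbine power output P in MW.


Step 1: mdot = PI * dP / 1000 = 43.295 * 3680.1 / 1000 = 159.3299 kg/s
Step 2: P = mdot*(h_in - h_out)/1000 = 159.3299*(2940.4 - 2095.9)/1000 = 134.55 MW
P = 134.55 MW


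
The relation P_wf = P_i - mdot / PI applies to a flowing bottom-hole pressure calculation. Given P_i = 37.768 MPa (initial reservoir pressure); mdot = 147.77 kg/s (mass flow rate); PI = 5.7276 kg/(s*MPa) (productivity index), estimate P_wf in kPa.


P_wf = P_i - mdot / PI
P_wf = 37.768 - 147.77 / 5.7276
P_wf = 11.96836 MPa
Convert: 11.96836 MPa * 1000.0 = 11968 kPa
P_wf = 11968 kPa


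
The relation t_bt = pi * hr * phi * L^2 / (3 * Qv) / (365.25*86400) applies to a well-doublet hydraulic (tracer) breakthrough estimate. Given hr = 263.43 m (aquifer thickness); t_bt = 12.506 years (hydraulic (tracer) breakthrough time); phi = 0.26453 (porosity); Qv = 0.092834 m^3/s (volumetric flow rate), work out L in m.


L = sqrt(t_bt*365.25*86400*3*Qv / (pi*hr*phi))
L = sqrt(12.506*365.25*86400*3*0.092834 / (pi*263.43*0.26453))
L = 708.57 m


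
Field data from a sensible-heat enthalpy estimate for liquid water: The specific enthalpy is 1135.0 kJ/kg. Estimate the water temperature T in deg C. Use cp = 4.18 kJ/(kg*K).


T = h / cp
T = 1135.0 / 4.18
T = 271.53 deg C


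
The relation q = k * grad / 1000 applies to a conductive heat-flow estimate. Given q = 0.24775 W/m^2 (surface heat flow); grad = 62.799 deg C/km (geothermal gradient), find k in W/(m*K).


k = q * 1000 / grad
k = 0.24775 * 1000 / 62.799
k = 3.9451 W/(m*K)


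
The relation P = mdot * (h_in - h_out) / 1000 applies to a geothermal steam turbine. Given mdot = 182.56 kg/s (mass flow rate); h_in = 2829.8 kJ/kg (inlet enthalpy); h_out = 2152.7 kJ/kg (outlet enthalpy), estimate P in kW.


P = mdot * (h_in - h_out) / 1000
P = 182.56 * (2829.8 - 2152.7) / 1000
P = 123.6114 MW
Convert: 123.6114 MW * 1000.0 = 1.2361e+05 kW
P = 1.2361e+05 kW


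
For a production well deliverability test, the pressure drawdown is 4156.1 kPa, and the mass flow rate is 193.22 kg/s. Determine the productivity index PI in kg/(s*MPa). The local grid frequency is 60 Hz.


PI = mdot * 1000 / dP
PI = 193.22 * 1000 / 4156.1
PI = 46.491 kg/(s*MPa)


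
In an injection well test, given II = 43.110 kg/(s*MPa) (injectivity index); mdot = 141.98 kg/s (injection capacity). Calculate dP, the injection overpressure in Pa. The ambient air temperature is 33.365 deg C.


dP = mdot * 1000 / II
dP = 141.98 * 1000 / 43.110
dP = 3293.435 kPa
Convert: 3293.435 kPa * 1000.0 = 3.2934e+06 Pa
dP = 3.2934e+06 Pa


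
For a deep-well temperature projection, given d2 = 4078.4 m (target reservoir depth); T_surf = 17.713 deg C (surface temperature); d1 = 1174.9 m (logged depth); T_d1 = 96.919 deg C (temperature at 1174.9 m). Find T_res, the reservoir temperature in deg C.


Step 1: grad = (T_d1 - T_surf)/d1 * 1000 = (96.919 - 17.713)/1174.9 * 1000 = 67.41510 deg C/km
Step 2: T_res = T_surf + grad*d2/1000 = 17.713 + 67.41510*4078.4/1000 = 292.66 deg C
T_res = 292.66 deg C


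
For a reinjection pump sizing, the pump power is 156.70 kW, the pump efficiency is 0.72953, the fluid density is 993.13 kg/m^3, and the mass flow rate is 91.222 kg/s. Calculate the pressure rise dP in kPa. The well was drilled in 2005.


dP = P_pump * rho * eta / mdot
dP = 156.70 * 993.13 * 0.72953 / 91.222
dP = 1244.6 kPa


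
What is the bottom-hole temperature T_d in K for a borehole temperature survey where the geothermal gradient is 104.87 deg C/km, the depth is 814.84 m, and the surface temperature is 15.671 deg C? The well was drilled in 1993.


T_d = T_surf + grad * d / 1000
T_d = 15.671 + 104.87 * 814.84 / 1000
T_d = 101.1233 deg C
Convert to K: 101.1233 + 273.15 = 374.27 K
T_d = 374.27 K


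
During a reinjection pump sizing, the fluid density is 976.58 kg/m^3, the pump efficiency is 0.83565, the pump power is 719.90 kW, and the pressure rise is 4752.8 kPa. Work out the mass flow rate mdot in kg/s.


mdot = P_pump * rho * eta / dP
mdot = 719.90 * 976.58 * 0.83565 / 4752.8
mdot = 123.61 kg/s


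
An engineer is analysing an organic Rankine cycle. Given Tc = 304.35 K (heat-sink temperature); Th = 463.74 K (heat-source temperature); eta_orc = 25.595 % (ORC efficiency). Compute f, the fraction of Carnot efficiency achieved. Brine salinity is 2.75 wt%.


f = (eta_orc/100) / (1 - Tc/Th)
f = (25.595/100) / (1 - 304.35/463.74)
f = 0.74468


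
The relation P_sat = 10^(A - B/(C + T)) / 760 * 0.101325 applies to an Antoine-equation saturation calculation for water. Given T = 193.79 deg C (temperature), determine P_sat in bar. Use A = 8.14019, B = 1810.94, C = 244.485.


P_sat = 10^(A - B/(C + T)) / 760 * 0.101325
P_sat = 10^(8.14019 - 1810.94/(244.485 + 193.79)) / 760 * 0.101325
P_sat = 1.358692 MPa
Convert: 1.358692 MPa * 10.0 = 13.587 bar
P_sat = 13.587 bar


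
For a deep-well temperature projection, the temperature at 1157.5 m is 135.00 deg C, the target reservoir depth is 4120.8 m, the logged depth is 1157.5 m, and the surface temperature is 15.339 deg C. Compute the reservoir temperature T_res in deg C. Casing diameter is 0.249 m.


Step 1: grad = (T_d1 - T_surf)/d1 * 1000 = (135.0 - 15.339)/1157.5 * 1000 = 103.3788 deg C/km
Step 2: T_res = T_surf + grad*d2/1000 = 15.339 + 103.3788*4120.8/1000 = 441.34 deg C
T_res = 441.34 deg C


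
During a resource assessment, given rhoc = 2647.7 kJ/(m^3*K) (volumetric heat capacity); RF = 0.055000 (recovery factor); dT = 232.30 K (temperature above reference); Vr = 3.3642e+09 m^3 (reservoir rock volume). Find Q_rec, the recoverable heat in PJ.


Step 1: Q_s = Vr*rhoc*dT/1e12 = 3.3642e+09*2647.7*232.3/1e12 = 2069.187 PJ
Step 2: Q_rec = Q_s * RF = 2069.187 * 0.055 = 113.81 PJ
Q_rec = 113.81 PJ


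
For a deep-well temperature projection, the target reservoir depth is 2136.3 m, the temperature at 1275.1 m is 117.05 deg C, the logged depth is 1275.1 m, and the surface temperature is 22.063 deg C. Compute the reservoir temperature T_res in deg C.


Step 1: grad = (T_d1 - T_surf)/d1 * 1000 = (117.05 - 22.063)/1275.1 * 1000 = 74.49377 deg C/km
Step 2: T_res = T_surf + grad*d2/1000 = 22.063 + 74.49377*2136.3/1000 = 181.20 deg C
T_res = 181.20 deg C


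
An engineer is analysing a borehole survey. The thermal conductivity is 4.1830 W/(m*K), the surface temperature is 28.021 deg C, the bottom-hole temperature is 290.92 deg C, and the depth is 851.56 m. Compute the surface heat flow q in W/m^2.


Step 1: grad = (T_d - T_surf)/d * 1000 = (290.92 - 28.021)/851.56 * 1000 = 308.7263 deg C/km
Step 2: q = k * grad / 1000 = 4.183 * 308.7263 / 1000 = 1.2914 W/m^2
q = 1.2914 W/m^2


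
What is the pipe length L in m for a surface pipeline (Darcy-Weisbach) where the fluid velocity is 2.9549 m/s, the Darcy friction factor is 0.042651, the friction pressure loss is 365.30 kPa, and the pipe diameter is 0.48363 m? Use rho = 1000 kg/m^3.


L = dP*1000*D / (f*rho*vel^2/2)
L = 365.30*1000*0.48363 / (0.042651*1000*2.9549^2/2)
L = 948.81 m


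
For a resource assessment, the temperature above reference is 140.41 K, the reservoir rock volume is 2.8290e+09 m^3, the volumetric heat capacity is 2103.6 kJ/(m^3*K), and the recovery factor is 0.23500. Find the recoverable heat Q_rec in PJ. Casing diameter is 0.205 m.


Step 1: Q_s = Vr*rhoc*dT/1e12 = 2.8290e+09*2103.6*140.41/1e12 = 835.5918 PJ
Step 2: Q_rec = Q_s * RF = 835.5918 * 0.235 = 196.36 PJ
Q_rec = 196.36 PJ


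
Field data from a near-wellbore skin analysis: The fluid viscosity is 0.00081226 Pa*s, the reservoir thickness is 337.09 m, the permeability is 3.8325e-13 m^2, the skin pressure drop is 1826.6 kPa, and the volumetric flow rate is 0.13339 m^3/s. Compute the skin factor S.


S = dP_s * 1000 * 2*pi*k*hr / (q*mu)
S = 1826.6 * 1000 * 2*pi*3.8325e-13*337.09 / (0.13339*0.00081226)
S = 13.685


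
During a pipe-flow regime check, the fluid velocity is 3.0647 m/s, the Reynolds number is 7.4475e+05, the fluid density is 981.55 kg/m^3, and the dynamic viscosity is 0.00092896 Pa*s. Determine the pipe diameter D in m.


D = Re * mu / (rho * vel)
D = 7.4475e+05 * 0.00092896 / (981.55 * 3.0647)
D = 0.22999 m


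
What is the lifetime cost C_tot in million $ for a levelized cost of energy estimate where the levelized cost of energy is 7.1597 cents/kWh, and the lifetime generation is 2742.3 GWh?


C_tot = LCOE / 100 * E_tot
C_tot = 7.1597 / 100 * 2742.3
C_tot = 196.34 million $


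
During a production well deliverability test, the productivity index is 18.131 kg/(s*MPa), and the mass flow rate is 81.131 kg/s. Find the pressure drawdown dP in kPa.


dP = mdot * 1000 / PI
dP = 81.131 * 1000 / 18.131
dP = 4474.7 kPa


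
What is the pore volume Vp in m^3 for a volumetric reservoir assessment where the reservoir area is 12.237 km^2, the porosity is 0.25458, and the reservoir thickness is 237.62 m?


Vp = A * 1e6 * hr * phi
Vp = 12.237 * 1e6 * 237.62 * 0.25458
Vp = 7.4026e+08 m^3


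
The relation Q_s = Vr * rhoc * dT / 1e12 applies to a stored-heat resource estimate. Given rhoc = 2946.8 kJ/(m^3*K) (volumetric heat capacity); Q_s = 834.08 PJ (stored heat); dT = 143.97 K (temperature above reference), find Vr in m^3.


Vr = Q_s * 1e12 / (rhoc * dT)
Vr = 834.08 * 1e12 / (2946.8 * 143.97)
Vr = 1.9660e+09 m^3


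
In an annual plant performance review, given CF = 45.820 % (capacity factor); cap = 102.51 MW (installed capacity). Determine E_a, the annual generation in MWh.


E_a = CF / 100 * cap * 8760
E_a = 45.820 / 100 * 102.51 * 8760
E_a = 4.1146e+05 MWh


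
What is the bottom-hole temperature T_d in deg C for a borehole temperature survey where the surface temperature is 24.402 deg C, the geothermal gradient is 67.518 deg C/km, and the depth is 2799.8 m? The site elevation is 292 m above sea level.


T_d = T_surf + grad * d / 1000
T_d = 24.402 + 67.518 * 2799.8 / 1000
T_d = 213.44 deg C


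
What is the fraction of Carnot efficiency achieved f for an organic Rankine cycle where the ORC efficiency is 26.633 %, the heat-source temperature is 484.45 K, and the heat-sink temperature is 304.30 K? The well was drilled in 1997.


f = (eta_orc/100) / (1 - Tc/Th)
f = (26.633/100) / (1 - 304.30/484.45)
f = 0.71620


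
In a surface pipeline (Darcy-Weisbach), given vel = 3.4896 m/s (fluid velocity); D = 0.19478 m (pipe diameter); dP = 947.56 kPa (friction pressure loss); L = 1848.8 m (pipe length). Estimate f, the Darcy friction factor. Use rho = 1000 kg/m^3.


f = dP*1000 / ((L/D)*(rho*vel^2/2))
f = 947.56*1000 / ((1848.8/0.19478)*(1000*3.4896^2/2))
f = 0.016396


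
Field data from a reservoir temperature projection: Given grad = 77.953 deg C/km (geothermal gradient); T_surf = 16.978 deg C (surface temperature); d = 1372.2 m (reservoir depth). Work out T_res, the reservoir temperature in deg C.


T_res = T_surf + grad * d / 1000
T_res = 16.978 + 77.953 * 1372.2 / 1000
T_res = 123.95 deg C


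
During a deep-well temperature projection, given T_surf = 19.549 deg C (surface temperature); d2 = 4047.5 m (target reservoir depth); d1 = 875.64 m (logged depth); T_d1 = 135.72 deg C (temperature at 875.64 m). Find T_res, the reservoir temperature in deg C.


Step 1: grad = (T_d1 - T_surf)/d1 * 1000 = (135.72 - 19.549)/875.64 * 1000 = 132.6698 deg C/km
Step 2: T_res = T_surf + grad*d2/1000 = 19.549 + 132.6698*4047.5/1000 = 556.53 deg C
T_res = 556.53 deg C


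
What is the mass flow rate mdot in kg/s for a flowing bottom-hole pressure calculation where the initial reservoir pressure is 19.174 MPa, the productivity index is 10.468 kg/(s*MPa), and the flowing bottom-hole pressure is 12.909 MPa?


mdot = (P_i - P_wf) * PI
mdot = (19.174 - 12.909) * 10.468
mdot = 65.582 kg/s


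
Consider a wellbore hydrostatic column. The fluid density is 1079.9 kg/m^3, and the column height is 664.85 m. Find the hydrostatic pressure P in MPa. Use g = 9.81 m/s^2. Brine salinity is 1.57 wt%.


P = rho * g * h / 1e6
P = 1079.9 * 9.81 * 664.85 / 1e6
P = 7.0433 MPa


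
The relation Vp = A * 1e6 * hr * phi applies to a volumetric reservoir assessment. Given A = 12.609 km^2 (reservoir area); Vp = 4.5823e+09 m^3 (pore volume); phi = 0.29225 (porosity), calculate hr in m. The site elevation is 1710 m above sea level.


hr = Vp / (A * 1e6 * phi)
hr = 4.5823e+09 / (12.609 * 1e6 * 0.29225)
hr = 1243.5 m


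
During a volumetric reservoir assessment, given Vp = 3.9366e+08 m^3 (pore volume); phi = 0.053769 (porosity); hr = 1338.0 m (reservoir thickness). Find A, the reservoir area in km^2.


A = Vp / (1e6 * hr * phi)
A = 3.9366e+08 / (1e6 * 1338.0 * 0.053769)
A = 5.4718 km^2


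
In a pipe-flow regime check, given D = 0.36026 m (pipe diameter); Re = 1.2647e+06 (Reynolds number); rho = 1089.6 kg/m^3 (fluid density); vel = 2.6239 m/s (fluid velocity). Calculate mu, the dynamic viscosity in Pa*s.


mu = rho * vel * D / Re
mu = 1089.6 * 2.6239 * 0.36026 / 1.2647e+06
mu = 0.00081441 Pa*s


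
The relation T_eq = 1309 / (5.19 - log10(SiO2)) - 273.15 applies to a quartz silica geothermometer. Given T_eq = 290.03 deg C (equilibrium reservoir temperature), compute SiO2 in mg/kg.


SiO2 = 10^(5.19 - 1309/(T_eq + 273.15))
SiO2 = 10^(5.19 - 1309/(290.03 + 273.15))
SiO2 = 734.00 mg/kg


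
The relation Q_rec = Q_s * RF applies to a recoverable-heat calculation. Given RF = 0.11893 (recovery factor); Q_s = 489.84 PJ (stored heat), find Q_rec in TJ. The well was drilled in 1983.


Q_rec = Q_s * RF
Q_rec = 489.84 * 0.11893
Q_rec = 58.25667 PJ
Convert: 58.25667 PJ * 1000.0 = 58257 TJ
Q_rec = 58257 TJ


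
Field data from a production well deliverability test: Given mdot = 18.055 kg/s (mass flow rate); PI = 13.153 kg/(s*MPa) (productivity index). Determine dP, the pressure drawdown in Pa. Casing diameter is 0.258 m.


dP = mdot * 1000 / PI
dP = 18.055 * 1000 / 13.153
dP = 1372.691 kPa
Convert: 1372.691 kPa * 1000.0 = 1.3727e+06 Pa
dP = 1.3727e+06 Pa


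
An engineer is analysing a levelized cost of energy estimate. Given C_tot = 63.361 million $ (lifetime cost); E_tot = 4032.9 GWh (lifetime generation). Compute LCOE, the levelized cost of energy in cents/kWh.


LCOE = C_tot / E_tot * 100
LCOE = 63.361 / 4032.9 * 100
LCOE = 1.5711 cents/kWh


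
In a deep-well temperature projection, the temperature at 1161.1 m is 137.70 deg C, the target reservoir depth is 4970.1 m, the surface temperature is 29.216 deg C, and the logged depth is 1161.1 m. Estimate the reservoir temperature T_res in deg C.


Step 1: grad = (T_d1 - T_surf)/d1 * 1000 = (137.7 - 29.216)/1161.1 * 1000 = 93.43209 deg C/km
Step 2: T_res = T_surf + grad*d2/1000 = 29.216 + 93.43209*4970.1/1000 = 493.58 deg C
T_res = 493.58 deg C


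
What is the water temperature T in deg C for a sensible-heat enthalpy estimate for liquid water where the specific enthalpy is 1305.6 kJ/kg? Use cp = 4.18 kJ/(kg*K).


T = h / cp
T = 1305.6 / 4.18
T = 312.34 deg C


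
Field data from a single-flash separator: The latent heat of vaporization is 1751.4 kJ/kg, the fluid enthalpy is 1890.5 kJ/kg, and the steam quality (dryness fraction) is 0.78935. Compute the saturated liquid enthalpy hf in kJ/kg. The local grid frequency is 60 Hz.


hf = h - x * hfg
hf = 1890.5 - 0.78935 * 1751.4
hf = 508.03 kJ/kg


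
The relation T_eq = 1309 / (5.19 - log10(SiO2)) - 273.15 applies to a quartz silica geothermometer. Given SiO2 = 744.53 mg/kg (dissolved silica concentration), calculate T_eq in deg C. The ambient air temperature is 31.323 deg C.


T_eq = 1309 / (5.19 - log10(SiO2)) - 273.15
T_eq = 1309 / (5.19 - log10(744.53)) - 273.15
T_eq = 291.53 deg C


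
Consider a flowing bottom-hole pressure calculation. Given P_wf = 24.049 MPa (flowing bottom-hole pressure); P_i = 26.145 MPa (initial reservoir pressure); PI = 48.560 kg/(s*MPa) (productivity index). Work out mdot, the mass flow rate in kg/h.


mdot = (P_i - P_wf) * PI
mdot = (26.145 - 24.049) * 48.560
mdot = 101.7818 kg/s
Convert: 101.7818 kg/s * 3600.0 = 3.6641e+05 kg/h
mdot = 3.6641e+05 kg/h


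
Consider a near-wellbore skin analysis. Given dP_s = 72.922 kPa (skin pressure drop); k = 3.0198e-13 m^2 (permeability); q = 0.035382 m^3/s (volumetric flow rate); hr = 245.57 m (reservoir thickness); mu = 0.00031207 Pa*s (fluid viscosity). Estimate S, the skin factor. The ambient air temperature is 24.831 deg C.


S = dP_s * 1000 * 2*pi*k*hr / (q*mu)
S = 72.922 * 1000 * 2*pi*3.0198e-13*245.57 / (0.035382*0.00031207)
S = 3.0772


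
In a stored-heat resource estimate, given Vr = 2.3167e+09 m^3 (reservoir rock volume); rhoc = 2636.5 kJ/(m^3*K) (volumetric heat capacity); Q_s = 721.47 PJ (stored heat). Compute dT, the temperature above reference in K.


dT = Q_s * 1e12 / (Vr * rhoc)
dT = 721.47 * 1e12 / (2.3167e+09 * 2636.5)
dT = 118.12 K


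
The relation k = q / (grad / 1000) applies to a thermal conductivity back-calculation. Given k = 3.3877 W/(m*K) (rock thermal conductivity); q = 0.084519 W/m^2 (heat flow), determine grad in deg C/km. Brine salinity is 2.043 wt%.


grad = q / k * 1000
grad = 0.084519 / 3.3877 * 1000
grad = 24.949 deg C/km


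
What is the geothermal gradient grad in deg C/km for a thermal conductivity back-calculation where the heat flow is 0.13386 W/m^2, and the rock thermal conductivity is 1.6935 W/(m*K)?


grad = q / k * 1000
grad = 0.13386 / 1.6935 * 1000
grad = 79.043 deg C/km


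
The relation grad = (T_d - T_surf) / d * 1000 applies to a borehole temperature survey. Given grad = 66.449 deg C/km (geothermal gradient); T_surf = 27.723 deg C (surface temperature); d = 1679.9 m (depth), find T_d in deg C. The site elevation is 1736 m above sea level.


T_d = T_surf + grad * d / 1000
T_d = 27.723 + 66.449 * 1679.9 / 1000
T_d = 139.35 deg C


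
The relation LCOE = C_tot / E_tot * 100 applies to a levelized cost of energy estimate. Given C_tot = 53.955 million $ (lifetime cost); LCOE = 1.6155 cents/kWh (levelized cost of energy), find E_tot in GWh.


E_tot = C_tot / LCOE * 100
E_tot = 53.955 / 1.6155 * 100
E_tot = 3339.8 GWh


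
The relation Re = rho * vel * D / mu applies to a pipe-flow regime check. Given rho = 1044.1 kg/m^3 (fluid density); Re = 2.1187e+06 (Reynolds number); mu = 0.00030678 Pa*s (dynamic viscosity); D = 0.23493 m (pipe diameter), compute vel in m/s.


vel = Re * mu / (rho * D)
vel = 2.1187e+06 * 0.00030678 / (1044.1 * 0.23493)
vel = 2.6498 m/s


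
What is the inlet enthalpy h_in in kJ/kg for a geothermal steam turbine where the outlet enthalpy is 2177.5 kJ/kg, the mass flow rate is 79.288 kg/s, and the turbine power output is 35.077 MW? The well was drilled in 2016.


h_in = h_out + P * 1000 / mdot
h_in = 2177.5 + 35.077 * 1000 / 79.288
h_in = 2619.9 kJ/kg


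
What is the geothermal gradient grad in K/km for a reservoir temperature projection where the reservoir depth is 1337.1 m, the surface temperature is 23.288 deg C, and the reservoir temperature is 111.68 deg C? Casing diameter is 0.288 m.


grad = (T_res - T_surf) / d * 1000
grad = (111.68 - 23.288) / 1337.1 * 1000
grad = 66.10725 deg C/km
Convert: 66.10725 deg C/km * 1.0 = 66.107 K/km
grad = 66.107 K/km


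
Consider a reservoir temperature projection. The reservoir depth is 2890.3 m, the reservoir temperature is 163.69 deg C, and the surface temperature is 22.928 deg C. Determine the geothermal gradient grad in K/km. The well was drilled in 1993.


grad = (T_res - T_surf) / d * 1000
grad = (163.69 - 22.928) / 2890.3 * 1000
grad = 48.70152 deg C/km
Convert: 48.70152 deg C/km * 1.0 = 48.702 K/km
grad = 48.702 K/km


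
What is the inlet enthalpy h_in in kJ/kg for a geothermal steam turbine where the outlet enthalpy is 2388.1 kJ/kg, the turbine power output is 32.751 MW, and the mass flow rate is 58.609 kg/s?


h_in = h_out + P * 1000 / mdot
h_in = 2388.1 + 32.751 * 1000 / 58.609
h_in = 2946.9 kJ/kg


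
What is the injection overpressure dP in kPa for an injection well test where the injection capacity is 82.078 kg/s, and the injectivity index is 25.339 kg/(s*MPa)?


dP = mdot * 1000 / II
dP = 82.078 * 1000 / 25.339
dP = 3239.2 kPa


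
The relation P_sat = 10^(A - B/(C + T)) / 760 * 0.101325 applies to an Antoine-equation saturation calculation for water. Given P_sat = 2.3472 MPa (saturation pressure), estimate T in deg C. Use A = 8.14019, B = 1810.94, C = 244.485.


T = B / (A - log10(P_sat * 760 / 0.101325)) - C
T = 1810.94 / (8.14019 - log10(2.3472 * 760 / 0.101325)) - 244.485
T = 220.51 deg C


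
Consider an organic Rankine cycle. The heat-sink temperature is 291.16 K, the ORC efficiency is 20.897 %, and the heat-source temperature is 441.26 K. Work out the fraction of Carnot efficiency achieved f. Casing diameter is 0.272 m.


f = (eta_orc/100) / (1 - Tc/Th)
f = (20.897/100) / (1 - 291.16/441.26)
f = 0.61432


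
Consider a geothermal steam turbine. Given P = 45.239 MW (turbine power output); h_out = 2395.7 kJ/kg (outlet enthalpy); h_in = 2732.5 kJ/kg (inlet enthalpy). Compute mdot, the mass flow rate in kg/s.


mdot = P * 1000 / (h_in - h_out)
mdot = 45.239 * 1000 / (2732.5 - 2395.7)
mdot = 134.32 kg/s


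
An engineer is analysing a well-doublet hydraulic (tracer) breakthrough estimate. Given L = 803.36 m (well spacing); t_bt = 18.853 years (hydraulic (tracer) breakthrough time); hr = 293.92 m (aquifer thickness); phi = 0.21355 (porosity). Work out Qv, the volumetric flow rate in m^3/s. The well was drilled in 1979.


Qv = pi*hr*phi*L^2 / (3*t_bt*365.25*86400)
Qv = pi*293.92*0.21355*803.36^2 / (3*18.853*365.25*86400)
Qv = 0.071301 m^3/s


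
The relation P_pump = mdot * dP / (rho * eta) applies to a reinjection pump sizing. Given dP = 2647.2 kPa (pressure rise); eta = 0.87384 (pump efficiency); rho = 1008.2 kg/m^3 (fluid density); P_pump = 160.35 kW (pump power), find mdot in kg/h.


mdot = P_pump * rho * eta / dP
mdot = 160.35 * 1008.2 * 0.87384 / 2647.2
mdot = 53.36553 kg/s
Convert: 53.36553 kg/s * 3600.0 = 1.9212e+05 kg/h
mdot = 1.9212e+05 kg/h


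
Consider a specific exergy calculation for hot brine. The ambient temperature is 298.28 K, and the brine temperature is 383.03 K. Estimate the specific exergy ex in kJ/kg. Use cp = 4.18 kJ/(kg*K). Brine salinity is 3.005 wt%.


ex = cp * ((T_b - T_0) - T_0 * ln(T_b/T_0))
ex = 4.18 * ((383.03 - 298.28) - 298.28 * ln(383.03/298.28))
ex = 42.452 kJ/kg


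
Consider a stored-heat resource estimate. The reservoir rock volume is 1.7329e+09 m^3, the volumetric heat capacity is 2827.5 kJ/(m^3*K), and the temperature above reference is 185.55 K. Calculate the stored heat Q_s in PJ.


Q_s = Vr * rhoc * dT / 1e12
Q_s = 1.7329e+09 * 2827.5 * 185.55 / 1e12
Q_s = 909.15 PJ


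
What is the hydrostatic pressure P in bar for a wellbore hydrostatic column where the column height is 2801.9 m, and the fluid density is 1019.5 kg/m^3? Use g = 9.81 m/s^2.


P = rho * g * h / 1e6
P = 1019.5 * 9.81 * 2801.9 / 1e6
P = 28.02263 MPa
Convert: 28.02263 MPa * 10.0 = 280.23 bar
P = 280.23 bar


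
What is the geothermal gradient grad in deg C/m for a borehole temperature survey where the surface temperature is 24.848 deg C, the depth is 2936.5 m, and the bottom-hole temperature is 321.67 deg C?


grad = (T_d - T_surf) / d * 1000
grad = (321.67 - 24.848) / 2936.5 * 1000
grad = 101.0802 deg C/km
Convert: 101.0802 deg C/km * 0.001 = 0.10108 deg C/m
grad = 0.10108 deg C/m


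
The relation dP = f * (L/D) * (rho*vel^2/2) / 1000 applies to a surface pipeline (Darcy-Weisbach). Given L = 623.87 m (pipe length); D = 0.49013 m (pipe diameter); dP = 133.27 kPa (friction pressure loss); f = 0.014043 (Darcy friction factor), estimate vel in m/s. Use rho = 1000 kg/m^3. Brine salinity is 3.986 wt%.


vel = sqrt(dP*1000*2*D / (f*L*rho))
vel = sqrt(133.27*1000*2*0.49013 / (0.014043*623.87*1000))
vel = 3.8615 m/s


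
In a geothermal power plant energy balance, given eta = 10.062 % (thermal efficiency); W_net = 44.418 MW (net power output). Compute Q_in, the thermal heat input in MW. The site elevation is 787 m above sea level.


Q_in = W_net / (eta / 100)
Q_in = 44.418 / (10.062 / 100)
Q_in = 441.44 MW


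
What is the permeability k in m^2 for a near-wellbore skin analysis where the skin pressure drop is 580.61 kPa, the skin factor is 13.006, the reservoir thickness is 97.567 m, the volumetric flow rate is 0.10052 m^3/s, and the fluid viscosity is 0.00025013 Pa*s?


k = S*q*mu / (2*pi*dP_s*1000*hr)
k = 13.006*0.10052*0.00025013 / (2*pi*580.61*1000*97.567)
k = 9.1874e-13 m^2


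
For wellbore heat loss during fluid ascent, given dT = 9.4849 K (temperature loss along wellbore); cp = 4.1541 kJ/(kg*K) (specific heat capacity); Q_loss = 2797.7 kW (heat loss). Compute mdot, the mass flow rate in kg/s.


mdot = Q_loss / (cp * dT)
mdot = 2797.7 / (4.1541 * 9.4849)
mdot = 71.005 kg/s


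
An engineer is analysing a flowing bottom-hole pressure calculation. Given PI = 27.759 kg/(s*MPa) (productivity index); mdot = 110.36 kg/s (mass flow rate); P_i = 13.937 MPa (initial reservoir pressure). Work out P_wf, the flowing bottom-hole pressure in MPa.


P_wf = P_i - mdot / PI
P_wf = 13.937 - 110.36 / 27.759
P_wf = 9.9614 MPa


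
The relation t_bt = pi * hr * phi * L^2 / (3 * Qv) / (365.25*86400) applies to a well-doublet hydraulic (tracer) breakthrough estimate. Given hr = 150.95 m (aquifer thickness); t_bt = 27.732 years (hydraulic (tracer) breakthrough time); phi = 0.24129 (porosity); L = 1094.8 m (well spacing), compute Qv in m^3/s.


Qv = pi*hr*phi*L^2 / (3*t_bt*365.25*86400)
Qv = pi*150.95*0.24129*1094.8^2 / (3*27.732*365.25*86400)
Qv = 0.052238 m^3/s


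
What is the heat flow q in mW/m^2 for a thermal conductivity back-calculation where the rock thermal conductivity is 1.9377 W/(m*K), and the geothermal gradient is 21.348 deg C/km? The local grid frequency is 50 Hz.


q = k * grad / 1000
q = 1.9377 * 21.348 / 1000
q = 0.04136602 W/m^2
Convert: 0.04136602 W/m^2 * 1000.0 = 41.366 mW/m^2
q = 41.366 mW/m^2


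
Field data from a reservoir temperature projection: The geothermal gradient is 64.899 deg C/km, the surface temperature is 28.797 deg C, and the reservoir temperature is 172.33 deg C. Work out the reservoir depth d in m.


d = (T_res - T_surf) / grad * 1000
d = (172.33 - 28.797) / 64.899 * 1000
d = 2211.6 m


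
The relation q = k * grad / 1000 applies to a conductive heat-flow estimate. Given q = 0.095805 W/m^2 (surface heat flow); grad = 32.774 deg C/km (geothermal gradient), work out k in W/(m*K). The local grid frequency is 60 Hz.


k = q * 1000 / grad
k = 0.095805 * 1000 / 32.774
k = 2.9232 W/(m*K)


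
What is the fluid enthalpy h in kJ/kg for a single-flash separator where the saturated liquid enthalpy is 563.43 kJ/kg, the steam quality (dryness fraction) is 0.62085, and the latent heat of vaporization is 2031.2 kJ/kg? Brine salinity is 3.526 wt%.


h = hf + x * hfg
h = 563.43 + 0.62085 * 2031.2
h = 1824.5 kJ/kg


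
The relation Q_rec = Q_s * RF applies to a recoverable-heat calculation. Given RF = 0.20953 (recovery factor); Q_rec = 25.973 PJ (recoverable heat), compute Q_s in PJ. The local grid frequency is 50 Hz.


Q_s = Q_rec / RF
Q_s = 25.973 / 0.20953
Q_s = 123.96 PJ


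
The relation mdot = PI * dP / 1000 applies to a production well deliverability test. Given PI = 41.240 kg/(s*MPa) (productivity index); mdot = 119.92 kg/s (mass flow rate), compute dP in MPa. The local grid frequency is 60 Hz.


dP = mdot * 1000 / PI
dP = 119.92 * 1000 / 41.240
dP = 2907.856 kPa
Convert: 2907.856 kPa * 0.001 = 2.9079 MPa
dP = 2.9079 MPa


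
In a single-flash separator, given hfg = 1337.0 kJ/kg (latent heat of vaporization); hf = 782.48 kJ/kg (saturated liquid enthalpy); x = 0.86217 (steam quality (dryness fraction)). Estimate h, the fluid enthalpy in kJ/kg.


h = hf + x * hfg
h = 782.48 + 0.86217 * 1337.0
h = 1935.2 kJ/kg


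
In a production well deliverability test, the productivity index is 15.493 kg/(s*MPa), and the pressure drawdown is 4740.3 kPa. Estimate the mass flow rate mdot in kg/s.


mdot = PI * dP / 1000
mdot = 15.493 * 4740.3 / 1000
mdot = 73.441 kg/s


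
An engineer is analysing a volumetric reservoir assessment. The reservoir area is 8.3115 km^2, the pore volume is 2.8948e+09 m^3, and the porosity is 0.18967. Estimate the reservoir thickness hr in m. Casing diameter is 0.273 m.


hr = Vp / (A * 1e6 * phi)
hr = 2.8948e+09 / (8.3115 * 1e6 * 0.18967)
hr = 1836.3 m


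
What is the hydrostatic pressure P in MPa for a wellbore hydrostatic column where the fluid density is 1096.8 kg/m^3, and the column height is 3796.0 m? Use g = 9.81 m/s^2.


P = rho * g * h / 1e6
P = 1096.8 * 9.81 * 3796.0 / 1e6
P = 40.843 MPa


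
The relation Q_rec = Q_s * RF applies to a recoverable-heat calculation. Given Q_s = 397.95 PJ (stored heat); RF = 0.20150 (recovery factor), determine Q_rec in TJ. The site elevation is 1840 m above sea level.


Q_rec = Q_s * RF
Q_rec = 397.95 * 0.20150
Q_rec = 80.18693 PJ
Convert: 80.18693 PJ * 1000.0 = 80187 TJ
Q_rec = 80187 TJ


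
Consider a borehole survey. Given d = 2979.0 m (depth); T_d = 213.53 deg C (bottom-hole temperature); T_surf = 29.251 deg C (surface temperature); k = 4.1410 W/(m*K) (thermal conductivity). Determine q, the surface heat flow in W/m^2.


Step 1: grad = (T_d - T_surf)/d * 1000 = (213.53 - 29.251)/2979.0 * 1000 = 61.85935 deg C/km
Step 2: q = k * grad / 1000 = 4.141 * 61.85935 / 1000 = 0.25616 W/m^2
q = 0.25616 W/m^2


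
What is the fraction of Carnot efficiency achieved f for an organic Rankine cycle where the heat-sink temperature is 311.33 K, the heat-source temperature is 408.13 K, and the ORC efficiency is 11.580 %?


f = (eta_orc/100) / (1 - Tc/Th)
f = (11.580/100) / (1 - 311.33/408.13)
f = 0.48824


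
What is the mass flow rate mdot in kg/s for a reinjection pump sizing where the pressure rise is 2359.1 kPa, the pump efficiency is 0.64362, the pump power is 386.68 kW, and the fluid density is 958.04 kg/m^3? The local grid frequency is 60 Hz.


mdot = P_pump * rho * eta / dP
mdot = 386.68 * 958.04 * 0.64362 / 2359.1
mdot = 101.07 kg/s


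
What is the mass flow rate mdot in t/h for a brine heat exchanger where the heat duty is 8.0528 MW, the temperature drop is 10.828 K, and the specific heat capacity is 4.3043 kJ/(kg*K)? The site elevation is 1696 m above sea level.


mdot = Q * 1000 / (cp * dT)
mdot = 8.0528 * 1000 / (4.3043 * 10.828)
mdot = 172.7811 kg/s
Convert: 172.7811 kg/s * 3.6 = 622.01 t/h
mdot = 622.01 t/h


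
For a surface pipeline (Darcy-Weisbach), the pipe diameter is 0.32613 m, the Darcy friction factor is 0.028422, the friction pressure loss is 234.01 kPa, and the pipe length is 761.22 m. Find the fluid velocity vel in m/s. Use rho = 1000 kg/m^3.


vel = sqrt(dP*1000*2*D / (f*L*rho))
vel = sqrt(234.01*1000*2*0.32613 / (0.028422*761.22*1000))
vel = 2.6561 m/s


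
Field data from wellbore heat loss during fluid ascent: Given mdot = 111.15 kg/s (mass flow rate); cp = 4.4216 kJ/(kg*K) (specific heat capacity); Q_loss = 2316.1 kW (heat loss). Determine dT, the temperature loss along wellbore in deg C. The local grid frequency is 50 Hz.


dT = Q_loss / (mdot * cp)
dT = 2316.1 / (111.15 * 4.4216)
dT = 4.712685 K
Convert (temperature difference, 1 K = 1 deg C): 4.712685 K = 4.712685 deg C
dT = 4.7127 deg C


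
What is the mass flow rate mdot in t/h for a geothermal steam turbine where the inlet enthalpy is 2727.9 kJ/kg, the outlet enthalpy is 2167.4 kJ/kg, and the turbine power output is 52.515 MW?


mdot = P * 1000 / (h_in - h_out)
mdot = 52.515 * 1000 / (2727.9 - 2167.4)
mdot = 93.69313 kg/s
Convert: 93.69313 kg/s * 3.6 = 337.30 t/h
mdot = 337.30 t/h


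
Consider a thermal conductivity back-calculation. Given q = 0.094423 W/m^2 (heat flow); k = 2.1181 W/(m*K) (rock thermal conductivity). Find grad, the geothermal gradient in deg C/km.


grad = q / k * 1000
grad = 0.094423 / 2.1181 * 1000
grad = 44.579 deg C/km


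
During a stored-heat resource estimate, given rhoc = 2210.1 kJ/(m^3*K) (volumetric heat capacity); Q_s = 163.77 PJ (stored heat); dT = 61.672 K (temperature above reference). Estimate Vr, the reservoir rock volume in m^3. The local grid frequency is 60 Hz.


Vr = Q_s * 1e12 / (rhoc * dT)
Vr = 163.77 * 1e12 / (2210.1 * 61.672)
Vr = 1.2015e+09 m^3


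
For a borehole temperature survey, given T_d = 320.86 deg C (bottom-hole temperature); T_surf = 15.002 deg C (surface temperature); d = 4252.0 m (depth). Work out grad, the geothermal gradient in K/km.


grad = (T_d - T_surf) / d * 1000
grad = (320.86 - 15.002) / 4252.0 * 1000
grad = 71.93274 deg C/km
Convert: 71.93274 deg C/km * 1.0 = 71.933 K/km
grad = 71.933 K/km


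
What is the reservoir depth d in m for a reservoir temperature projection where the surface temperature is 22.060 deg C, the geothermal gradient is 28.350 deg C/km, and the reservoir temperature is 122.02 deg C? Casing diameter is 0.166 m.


d = (T_res - T_surf) / grad * 1000
d = (122.02 - 22.060) / 28.350 * 1000
d = 3525.9 m
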